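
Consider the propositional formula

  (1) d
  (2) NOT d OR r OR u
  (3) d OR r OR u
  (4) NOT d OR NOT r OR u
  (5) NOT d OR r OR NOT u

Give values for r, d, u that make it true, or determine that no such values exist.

Unit clause (d) forces d = True.
Try r = False:
  (NOT d OR r OR u) forces u = True.
  clause (NOT d OR r OR NOT u) is falsified — backtrack.
So r = True.
  then (NOT d OR NOT r OR u) forces u = True.
Check each clause:
  (d): d holds.
  (NOT d OR r OR u): r holds.
  (d OR r OR u): d holds.
  (NOT d OR NOT r OR u): u holds.
  (NOT d OR r OR NOT u): r holds.
All clauses satisfied.

r=T; d=T; u=T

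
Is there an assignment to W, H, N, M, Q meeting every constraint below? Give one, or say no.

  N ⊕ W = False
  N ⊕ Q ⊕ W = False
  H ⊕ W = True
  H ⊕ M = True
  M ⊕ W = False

W: False; H: True; N: False; M: False; Q: False

N ⊕ W = F ⊕ F = False ✓
N ⊕ Q ⊕ W = F ⊕ F ⊕ F = False ✓
H ⊕ W = T ⊕ F = True ✓
H ⊕ M = T ⊕ F = True ✓
M ⊕ W = F ⊕ F = False ✓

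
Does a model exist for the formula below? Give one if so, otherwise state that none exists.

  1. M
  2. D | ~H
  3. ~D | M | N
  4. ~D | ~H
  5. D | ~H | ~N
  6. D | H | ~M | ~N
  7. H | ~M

UNSATISFIABLE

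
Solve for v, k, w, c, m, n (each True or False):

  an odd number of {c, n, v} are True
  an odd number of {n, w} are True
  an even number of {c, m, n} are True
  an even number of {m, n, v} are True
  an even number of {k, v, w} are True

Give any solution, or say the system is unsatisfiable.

v = False, k = False, w = False, c = False, m = True, n = True

{c, n, v}: 1 true → odd ✓
{n, w}: 1 true → odd ✓
{c, m, n}: 2 true → even ✓
{m, n, v}: 2 true → even ✓
{k, v, w}: 0 true → even ✓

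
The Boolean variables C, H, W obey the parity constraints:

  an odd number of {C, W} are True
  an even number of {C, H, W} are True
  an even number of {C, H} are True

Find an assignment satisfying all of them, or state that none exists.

C=T, H=T, W=F

{C, W}: 1 true → odd ✓
{C, H, W}: 2 true → even ✓
{C, H}: 2 true → even ✓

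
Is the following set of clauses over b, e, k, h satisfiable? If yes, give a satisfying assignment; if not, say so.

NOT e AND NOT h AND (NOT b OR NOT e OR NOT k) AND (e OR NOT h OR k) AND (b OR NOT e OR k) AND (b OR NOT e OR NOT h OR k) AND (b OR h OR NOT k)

b=T; e=F; k=T; h=F

Unit clause (NOT e) forces e = False.
Unit clause (NOT h) forces h = False.
Set b = True.
Set k = True.
Check each clause:
  (NOT e): NOT e holds.
  (NOT h): NOT h holds.
  (NOT b OR NOT e OR NOT k): NOT e holds.
  (e OR NOT h OR k): NOT h holds.
  (b OR NOT e OR k): b holds.
  (b OR NOT e OR NOT h OR k): b holds.
  (b OR h OR NOT k): b holds.
All clauses satisfied.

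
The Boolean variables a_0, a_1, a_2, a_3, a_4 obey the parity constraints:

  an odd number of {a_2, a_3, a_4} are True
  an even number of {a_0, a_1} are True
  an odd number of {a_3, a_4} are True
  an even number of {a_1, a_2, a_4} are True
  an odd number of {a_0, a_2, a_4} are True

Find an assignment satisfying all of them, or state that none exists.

Adding constraints 2, 4, 5 mod 2: every variable appears an even number of times on the left, so the left side is 0.
But the right sides sum to 1 (mod 2). 0 ≠ 1 — the system is inconsistent.

No satisfying assignment exists.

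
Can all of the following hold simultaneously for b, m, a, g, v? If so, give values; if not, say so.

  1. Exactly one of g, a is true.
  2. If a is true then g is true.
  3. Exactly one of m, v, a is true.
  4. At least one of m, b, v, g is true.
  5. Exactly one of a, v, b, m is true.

b: False; m: True; a: False; g: True; v: False

  (1) {g, a}: 1 true — exactly one ✓
  (2) a=F ⇒ g: vacuous ✓
  (3) {m, v, a}: 1 true — exactly one ✓
  (4) {m, b, v, g}: 2 true — at least one ✓
  (5) {a, v, b, m}: 1 true — exactly one ✓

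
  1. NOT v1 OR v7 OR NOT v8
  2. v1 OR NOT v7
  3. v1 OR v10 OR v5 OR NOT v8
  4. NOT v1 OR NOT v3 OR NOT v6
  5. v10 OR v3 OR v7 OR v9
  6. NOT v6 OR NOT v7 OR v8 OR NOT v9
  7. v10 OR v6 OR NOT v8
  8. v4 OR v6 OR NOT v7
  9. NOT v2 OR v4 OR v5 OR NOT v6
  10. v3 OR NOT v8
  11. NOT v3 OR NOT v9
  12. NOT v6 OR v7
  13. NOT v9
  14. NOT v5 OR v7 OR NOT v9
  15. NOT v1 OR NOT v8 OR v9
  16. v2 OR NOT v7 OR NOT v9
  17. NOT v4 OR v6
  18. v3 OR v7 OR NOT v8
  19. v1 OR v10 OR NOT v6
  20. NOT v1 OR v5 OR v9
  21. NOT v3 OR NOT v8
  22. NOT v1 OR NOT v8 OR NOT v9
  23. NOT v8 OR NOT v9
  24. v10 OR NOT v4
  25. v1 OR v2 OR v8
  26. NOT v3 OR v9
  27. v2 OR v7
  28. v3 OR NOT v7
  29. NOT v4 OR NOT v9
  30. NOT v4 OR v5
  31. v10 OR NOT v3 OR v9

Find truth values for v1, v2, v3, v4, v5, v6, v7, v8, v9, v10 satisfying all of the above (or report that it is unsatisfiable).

v1=F, v2=T, v3=F, v4=F, v5=F, v6=F, v7=F, v8=F, v9=F, v10=T

Unit clause (NOT v9) forces v9 = False.
In (NOT v3 OR v9) only NOT v3 is left, so v3 = False.
In (v3 OR NOT v7) only NOT v7 is left, so v7 = False.
In (v10 OR v3 OR v7 OR v9) only v10 is left, so v10 = True.
In (v3 OR NOT v8) only NOT v8 is left, so v8 = False.
In (NOT v6 OR v7) only NOT v6 is left, so v6 = False.
In (NOT v4 OR v6) only NOT v4 is left, so v4 = False.
In (v2 OR v7) only v2 is left, so v2 = True.
Set v1 = False.
Set v5 = False.
All clauses satisfied.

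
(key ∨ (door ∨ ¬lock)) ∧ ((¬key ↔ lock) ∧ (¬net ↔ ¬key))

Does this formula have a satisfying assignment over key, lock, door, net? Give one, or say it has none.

key: False, lock: True, door: True, net: False

  key ∨ (door ∨ ¬lock) = True
    door ∨ ¬lock = True
      ¬lock = False
  (¬key ↔ lock) ∧ (¬net ↔ ¬key) = True
    ¬key ↔ lock = True
      ¬key = True
    ¬net ↔ ¬key = True
      ¬net = True
      ¬key = True
Both conjuncts True, so the formula holds.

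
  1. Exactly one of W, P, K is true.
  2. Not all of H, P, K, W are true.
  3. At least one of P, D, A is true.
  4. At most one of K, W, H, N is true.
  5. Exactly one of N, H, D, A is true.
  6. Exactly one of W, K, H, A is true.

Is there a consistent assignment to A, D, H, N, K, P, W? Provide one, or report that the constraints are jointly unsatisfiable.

A = False, D = True, H = False, N = False, K = True, P = False, W = False

  (1) {W, P, K}: 1 true — exactly one ✓
  (2) {H, P, K, W}: 1/4 true — not all ✓
  (3) {P, D, A}: 1 true — at least one ✓
  (4) {K, W, H, N}: 1 true — at most one ✓
  (5) {N, H, D, A}: 1 true — exactly one ✓
  (6) {W, K, H, A}: 1 true — exactly one ✓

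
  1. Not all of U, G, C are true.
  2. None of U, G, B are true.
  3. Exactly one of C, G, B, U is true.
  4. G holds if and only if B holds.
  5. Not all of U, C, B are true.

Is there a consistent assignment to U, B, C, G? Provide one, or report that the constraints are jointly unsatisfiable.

U=F; B=F; C=T; G=F

  (1) {U, G, C}: 1/3 true — not all ✓
  (2) {U, G, B}: 0 true — none ✓
  (3) {C, G, B, U}: 1 true — exactly one ✓
  (4) G=F, B=F — same ✓
  (5) {U, C, B}: 1/3 true — not all ✓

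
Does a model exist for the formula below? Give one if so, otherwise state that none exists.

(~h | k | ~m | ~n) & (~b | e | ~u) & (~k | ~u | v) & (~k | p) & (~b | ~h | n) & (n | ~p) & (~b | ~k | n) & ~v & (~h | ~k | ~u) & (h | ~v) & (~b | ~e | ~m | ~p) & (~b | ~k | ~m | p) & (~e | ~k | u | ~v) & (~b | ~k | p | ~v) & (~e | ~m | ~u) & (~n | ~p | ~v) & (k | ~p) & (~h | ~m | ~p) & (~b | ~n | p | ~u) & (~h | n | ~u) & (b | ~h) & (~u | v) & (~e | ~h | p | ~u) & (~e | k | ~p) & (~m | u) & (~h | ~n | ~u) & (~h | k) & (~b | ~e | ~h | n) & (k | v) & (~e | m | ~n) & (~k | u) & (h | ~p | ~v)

Case v = True:
  Clause (~v) is falsified — contradiction.
Case v = False:
  (~u | v) forces u = False.
  (~m | u) forces m = False.
  (k | v) forces k = True.
  Clause (~k | u) is falsified — contradiction.
Both cases fail, so the formula is unsatisfiable.

Unsatisfiable — no assignment works.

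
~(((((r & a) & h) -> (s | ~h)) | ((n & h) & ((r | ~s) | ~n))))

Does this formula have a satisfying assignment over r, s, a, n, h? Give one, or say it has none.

r = True, s = False, a = True, n = False, h = True

  ~(((((r & a) & h) -> (s | ~h)) | ((n & h) & ((r | ~s) | ~n)))) = True
    (((r & a) & h) -> (s | ~h)) | ((n & h) & ((r | ~s) | ~n)) = False
      ((r & a) & h) -> (s | ~h) = False
        (r & a) & h = True
          r & a = True
        s | ~h = False
          ~h = False
      (n & h) & ((r | ~s) | ~n) = False
        n & h = False
        (r | ~s) | ~n = True
          r | ~s = True
            ~s = True
          ~n = True
The formula evaluates to True.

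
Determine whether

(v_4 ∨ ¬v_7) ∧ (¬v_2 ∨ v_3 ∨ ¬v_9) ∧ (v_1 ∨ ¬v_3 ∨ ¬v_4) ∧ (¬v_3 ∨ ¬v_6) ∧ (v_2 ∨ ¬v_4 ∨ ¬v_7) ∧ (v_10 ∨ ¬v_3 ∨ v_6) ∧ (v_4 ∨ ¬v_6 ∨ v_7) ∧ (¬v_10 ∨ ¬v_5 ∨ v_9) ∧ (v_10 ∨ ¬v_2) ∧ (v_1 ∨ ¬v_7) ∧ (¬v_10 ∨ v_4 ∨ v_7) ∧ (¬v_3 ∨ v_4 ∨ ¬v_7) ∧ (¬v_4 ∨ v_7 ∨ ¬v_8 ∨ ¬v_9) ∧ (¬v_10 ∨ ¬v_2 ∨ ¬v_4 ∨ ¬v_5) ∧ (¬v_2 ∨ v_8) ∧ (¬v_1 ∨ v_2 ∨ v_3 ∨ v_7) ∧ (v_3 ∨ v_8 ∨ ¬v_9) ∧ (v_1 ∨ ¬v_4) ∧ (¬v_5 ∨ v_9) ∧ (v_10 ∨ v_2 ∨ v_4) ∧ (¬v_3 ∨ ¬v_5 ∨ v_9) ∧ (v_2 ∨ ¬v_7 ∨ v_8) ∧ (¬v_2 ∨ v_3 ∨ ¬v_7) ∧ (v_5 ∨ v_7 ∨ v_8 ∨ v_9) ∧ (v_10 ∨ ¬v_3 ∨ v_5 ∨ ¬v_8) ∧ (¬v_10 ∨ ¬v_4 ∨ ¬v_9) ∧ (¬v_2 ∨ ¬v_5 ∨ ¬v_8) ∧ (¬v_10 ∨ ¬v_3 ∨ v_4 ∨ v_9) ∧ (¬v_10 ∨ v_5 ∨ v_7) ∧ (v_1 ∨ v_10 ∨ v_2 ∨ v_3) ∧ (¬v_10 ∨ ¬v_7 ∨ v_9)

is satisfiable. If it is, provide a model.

The formula is unsatisfiable.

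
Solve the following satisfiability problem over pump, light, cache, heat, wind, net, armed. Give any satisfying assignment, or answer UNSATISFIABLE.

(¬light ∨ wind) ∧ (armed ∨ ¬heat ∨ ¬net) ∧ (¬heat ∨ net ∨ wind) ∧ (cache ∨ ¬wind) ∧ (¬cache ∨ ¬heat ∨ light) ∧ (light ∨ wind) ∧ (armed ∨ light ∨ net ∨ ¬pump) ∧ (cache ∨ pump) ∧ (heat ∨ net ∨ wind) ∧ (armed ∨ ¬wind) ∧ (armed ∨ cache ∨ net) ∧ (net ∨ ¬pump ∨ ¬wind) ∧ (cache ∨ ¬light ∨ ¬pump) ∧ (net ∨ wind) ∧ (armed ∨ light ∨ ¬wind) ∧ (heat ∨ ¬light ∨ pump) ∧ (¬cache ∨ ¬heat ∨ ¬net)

pump = False, light = False, cache = True, heat = False, wind = True, net = True, armed = True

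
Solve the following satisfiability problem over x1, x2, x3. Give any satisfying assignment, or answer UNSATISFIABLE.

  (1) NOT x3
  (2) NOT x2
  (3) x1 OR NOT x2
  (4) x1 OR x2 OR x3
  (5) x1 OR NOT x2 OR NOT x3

Unit clause (NOT x3) forces x3 = False.
Unit clause (NOT x2) forces x2 = False.
In (x1 OR x2 OR x3) only x1 is left, so x1 = True.
All clauses satisfied.

x1 = True, x2 = False, x3 = False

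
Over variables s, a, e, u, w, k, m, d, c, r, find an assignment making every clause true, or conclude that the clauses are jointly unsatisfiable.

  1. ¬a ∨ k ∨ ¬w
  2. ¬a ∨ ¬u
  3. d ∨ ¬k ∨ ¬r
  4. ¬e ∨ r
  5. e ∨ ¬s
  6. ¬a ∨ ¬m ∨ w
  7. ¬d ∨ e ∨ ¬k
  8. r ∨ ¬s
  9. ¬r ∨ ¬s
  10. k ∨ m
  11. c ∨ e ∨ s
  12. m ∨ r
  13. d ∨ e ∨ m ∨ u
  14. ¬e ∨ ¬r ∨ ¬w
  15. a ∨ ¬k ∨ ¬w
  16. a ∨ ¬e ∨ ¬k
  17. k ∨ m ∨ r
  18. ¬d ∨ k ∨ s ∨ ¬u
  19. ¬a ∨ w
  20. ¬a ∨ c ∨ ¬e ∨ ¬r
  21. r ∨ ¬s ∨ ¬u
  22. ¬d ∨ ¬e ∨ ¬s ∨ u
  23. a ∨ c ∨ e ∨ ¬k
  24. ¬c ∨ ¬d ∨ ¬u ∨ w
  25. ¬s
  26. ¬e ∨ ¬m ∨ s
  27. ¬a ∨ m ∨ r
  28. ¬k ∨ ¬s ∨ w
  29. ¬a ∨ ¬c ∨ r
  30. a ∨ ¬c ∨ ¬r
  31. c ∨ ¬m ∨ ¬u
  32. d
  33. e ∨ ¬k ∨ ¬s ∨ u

Unit clause (¬s) forces s = False.
Unit clause (d) forces d = True.
Set a = False.
Try e = True:
  (¬e ∨ r) forces r = True.
  (¬e ∨ ¬r ∨ ¬w) forces w = False.
  (a ∨ ¬e ∨ ¬k) forces k = False.
  (k ∨ m) forces m = True.
  clause (¬e ∨ ¬m ∨ s) is falsified — backtrack.
So e = False.
  then (¬d ∨ e ∨ ¬k) forces k = False.
  then (k ∨ m) forces m = True.
  then (c ∨ e ∨ s) forces c = True.
  then (¬d ∨ k ∨ s ∨ ¬u) forces u = False.
  then (a ∨ ¬c ∨ ¬r) forces r = False.
Set w = True.
All clauses satisfied.

s = False, a = False, e = False, u = False, w = True, k = False, m = True, d = True, c = True, r = False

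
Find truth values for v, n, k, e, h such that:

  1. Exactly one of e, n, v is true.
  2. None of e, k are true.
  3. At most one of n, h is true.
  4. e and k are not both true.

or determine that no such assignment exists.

v = True; n = False; k = False; e = False; h = False

  (1) {e, n, v}: 1 true — exactly one ✓
  (2) {e, k}: 0 true — none ✓
  (3) {n, h}: 0 true — at most one ✓
  (4) e=F, k=F — not both ✓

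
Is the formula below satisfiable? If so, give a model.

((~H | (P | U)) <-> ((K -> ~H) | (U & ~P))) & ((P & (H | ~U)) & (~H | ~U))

K=F, P=T, H=F, U=F

  (~H | (P | U)) <-> ((K -> ~H) | (U & ~P)) = True
    ~H | (P | U) = True
      ~H = True
      P | U = True
    (K -> ~H) | (U & ~P) = True
      K -> ~H = True
        ~H = True
      U & ~P = False
        ~P = False
  (P & (H | ~U)) & (~H | ~U) = True
    P & (H | ~U) = True
      H | ~U = True
        ~U = True
    ~H | ~U = True
      ~H = True
      ~U = True
Both conjuncts True, so the formula holds.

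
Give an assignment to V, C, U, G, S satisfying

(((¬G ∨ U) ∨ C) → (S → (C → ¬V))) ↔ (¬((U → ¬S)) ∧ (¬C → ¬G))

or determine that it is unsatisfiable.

V = False, C = True, U = True, G = False, S = True

  (((¬G ∨ U) ∨ C) → (S → (C → ¬V))) ↔ (¬((U → ¬S)) ∧ (¬C → ¬G)) = True
    ((¬G ∨ U) ∨ C) → (S → (C → ¬V)) = True
      (¬G ∨ U) ∨ C = True
        ¬G ∨ U = True
          ¬G = True
      S → (C → ¬V) = True
        C → ¬V = True
          ¬V = True
    ¬((U → ¬S)) ∧ (¬C → ¬G) = True
      ¬((U → ¬S)) = True
        U → ¬S = False
          ¬S = False
      ¬C → ¬G = True
        ¬C = False
        ¬G = True
The formula evaluates to True.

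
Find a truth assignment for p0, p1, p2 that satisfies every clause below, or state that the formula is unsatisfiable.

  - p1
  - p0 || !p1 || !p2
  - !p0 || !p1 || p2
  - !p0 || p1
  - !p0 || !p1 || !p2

p0: False, p1: True, p2: False

Unit clause (p1) forces p1 = True.
Set p0 = False.
  then (p0 || !p1 || !p2) forces p2 = False.
Check each clause:
  (p1): p1 holds.
  (p0 || !p1 || !p2): !p2 holds.
  (!p0 || !p1 || p2): !p0 holds.
  (!p0 || p1): !p0 holds.
  (!p0 || !p1 || !p2): !p0 holds.
All clauses satisfied.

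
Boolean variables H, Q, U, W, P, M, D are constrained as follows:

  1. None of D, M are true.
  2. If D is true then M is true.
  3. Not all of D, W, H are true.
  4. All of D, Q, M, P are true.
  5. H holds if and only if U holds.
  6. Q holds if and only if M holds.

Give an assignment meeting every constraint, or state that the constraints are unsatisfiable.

Unsatisfiable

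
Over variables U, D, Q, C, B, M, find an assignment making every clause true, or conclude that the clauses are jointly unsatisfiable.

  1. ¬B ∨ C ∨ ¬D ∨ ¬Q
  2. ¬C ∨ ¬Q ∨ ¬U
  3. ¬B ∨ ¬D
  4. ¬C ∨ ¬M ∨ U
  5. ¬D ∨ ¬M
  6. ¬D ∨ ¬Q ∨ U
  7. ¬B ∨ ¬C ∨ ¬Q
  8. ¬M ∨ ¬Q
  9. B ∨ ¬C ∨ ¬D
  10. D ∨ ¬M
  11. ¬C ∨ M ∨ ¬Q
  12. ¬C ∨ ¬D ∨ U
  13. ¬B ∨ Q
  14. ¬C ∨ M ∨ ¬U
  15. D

U: True, D: True, Q: False, C: False, B: False, M: False

Unit clause (D) forces D = True.
In (¬B ∨ ¬D) only ¬B is left, so B = False.
In (¬D ∨ ¬M) only ¬M is left, so M = False.
In (B ∨ ¬C ∨ ¬D) only ¬C is left, so C = False.
Set U = True.
Set Q = False.
All clauses satisfied.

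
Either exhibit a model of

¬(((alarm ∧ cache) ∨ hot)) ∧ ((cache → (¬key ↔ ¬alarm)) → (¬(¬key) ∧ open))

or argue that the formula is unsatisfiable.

hot=F; open=T; alarm=F; key=T; cache=F

  ¬(((alarm ∧ cache) ∨ hot)) = True
    (alarm ∧ cache) ∨ hot = False
      alarm ∧ cache = False
  (cache → (¬key ↔ ¬alarm)) → (¬(¬key) ∧ open) = True
    cache → (¬key ↔ ¬alarm) = True
      ¬key ↔ ¬alarm = False
        ¬key = False
        ¬alarm = True
    ¬(¬key) ∧ open = True
      ¬(¬key) = True
        ¬key = False
Both conjuncts True, so the formula holds.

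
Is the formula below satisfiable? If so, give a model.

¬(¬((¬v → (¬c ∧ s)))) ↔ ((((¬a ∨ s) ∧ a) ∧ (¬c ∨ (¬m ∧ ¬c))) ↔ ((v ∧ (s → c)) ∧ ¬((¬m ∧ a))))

v: True, c: False, a: False, s: True, m: False

  ¬(¬((¬v → (¬c ∧ s)))) ↔ ((((¬a ∨ s) ∧ a) ∧ (¬c ∨ (¬m ∧ ¬c))) ↔ ((v ∧ (s → c)) ∧ ¬((¬m ∧ a)))) = True
    ¬(¬((¬v → (¬c ∧ s)))) = True
      ¬((¬v → (¬c ∧ s))) = False
        ¬v → (¬c ∧ s) = True
          ¬v = False
          ¬c ∧ s = True
            ¬c = True
    (((¬a ∨ s) ∧ a) ∧ (¬c ∨ (¬m ∧ ¬c))) ↔ ((v ∧ (s → c)) ∧ ¬((¬m ∧ a))) = True
      ((¬a ∨ s) ∧ a) ∧ (¬c ∨ (¬m ∧ ¬c)) = False
        (¬a ∨ s) ∧ a = False
          ¬a ∨ s = True
            ¬a = True
        ¬c ∨ (¬m ∧ ¬c) = True
          ¬c = True
          ¬m ∧ ¬c = True
            ¬m = True
            ¬c = True
      (v ∧ (s → c)) ∧ ¬((¬m ∧ a)) = False
        v ∧ (s → c) = False
          s → c = False
        ¬((¬m ∧ a)) = True
          ¬m ∧ a = False
            ¬m = True
The formula evaluates to True.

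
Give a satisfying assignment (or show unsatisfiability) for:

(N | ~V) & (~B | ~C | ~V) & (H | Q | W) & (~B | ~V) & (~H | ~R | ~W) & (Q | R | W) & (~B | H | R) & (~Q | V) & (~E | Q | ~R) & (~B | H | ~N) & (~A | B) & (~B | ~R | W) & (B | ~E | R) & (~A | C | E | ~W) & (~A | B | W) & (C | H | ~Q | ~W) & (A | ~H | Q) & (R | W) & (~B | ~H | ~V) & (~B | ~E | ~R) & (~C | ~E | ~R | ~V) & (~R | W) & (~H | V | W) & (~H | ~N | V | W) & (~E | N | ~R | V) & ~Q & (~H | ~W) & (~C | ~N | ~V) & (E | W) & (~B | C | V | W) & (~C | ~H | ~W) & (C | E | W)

A = False, N = True, W = True, E = False, Q = False, B = False, R = True, V = True, C = False, H = False

Unit clause (~Q) forces Q = False.
Set A = False.
  then (A | ~H | Q) forces H = False.
  then (H | Q | W) forces W = True.
Set N = True.
  then (~B | H | ~N) forces B = False.
Try E = True:
  (~E | Q | ~R) forces R = False.
  clause (B | ~E | R) is falsified — backtrack.
So E = False.
Set R = True.
Set V = True.
  then (~C | ~N | ~V) forces C = False.
All clauses satisfied.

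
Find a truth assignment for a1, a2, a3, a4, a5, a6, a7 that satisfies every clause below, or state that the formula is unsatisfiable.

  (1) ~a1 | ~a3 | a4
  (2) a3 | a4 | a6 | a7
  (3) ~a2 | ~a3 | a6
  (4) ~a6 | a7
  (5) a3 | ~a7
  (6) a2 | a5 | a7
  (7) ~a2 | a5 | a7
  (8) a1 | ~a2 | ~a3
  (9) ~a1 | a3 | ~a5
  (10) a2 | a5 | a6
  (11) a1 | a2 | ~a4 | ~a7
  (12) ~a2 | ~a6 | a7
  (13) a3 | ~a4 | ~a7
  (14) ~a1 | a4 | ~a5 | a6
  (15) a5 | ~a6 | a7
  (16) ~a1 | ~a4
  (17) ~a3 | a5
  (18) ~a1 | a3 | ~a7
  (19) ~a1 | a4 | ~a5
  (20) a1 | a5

Try a1 = True:
  (~a1 | ~a4) forces a4 = False.
  (~a1 | ~a3 | a4) forces a3 = False.
  (a3 | ~a7) forces a7 = False.
  (a3 | a4 | a6 | a7) forces a6 = True.
  clause (~a6 | a7) is falsified — backtrack.
So a1 = False.
  then (a1 | a5) forces a5 = True.
Set a2 = False.
Set a3 = True.
Set a4 = False.
Set a6 = False.
Set a7 = True.
All clauses satisfied.

a1 = False; a2 = False; a3 = True; a4 = False; a5 = True; a6 = False; a7 = True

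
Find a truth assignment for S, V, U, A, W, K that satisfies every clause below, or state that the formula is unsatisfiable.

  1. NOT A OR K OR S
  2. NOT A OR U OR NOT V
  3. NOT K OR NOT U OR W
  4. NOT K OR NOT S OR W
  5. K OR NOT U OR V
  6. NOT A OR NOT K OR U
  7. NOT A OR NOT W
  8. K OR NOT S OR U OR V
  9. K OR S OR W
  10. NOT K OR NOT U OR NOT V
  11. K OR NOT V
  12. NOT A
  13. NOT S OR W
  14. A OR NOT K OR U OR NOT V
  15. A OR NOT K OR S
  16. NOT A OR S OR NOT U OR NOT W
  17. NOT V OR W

S = True; V = False; U = False; A = False; W = True; K = True

Unit clause (NOT A) forces A = False.
Set S = True.
  then (NOT S OR W) forces W = True.
Try V = True:
  (K OR NOT V) forces K = True.
  (NOT K OR NOT U OR NOT V) forces U = False.
  clause (A OR NOT K OR U OR NOT V) is falsified — backtrack.
So V = False.
Set U = False.
  then (K OR NOT S OR U OR V) forces K = True.
All clauses satisfied.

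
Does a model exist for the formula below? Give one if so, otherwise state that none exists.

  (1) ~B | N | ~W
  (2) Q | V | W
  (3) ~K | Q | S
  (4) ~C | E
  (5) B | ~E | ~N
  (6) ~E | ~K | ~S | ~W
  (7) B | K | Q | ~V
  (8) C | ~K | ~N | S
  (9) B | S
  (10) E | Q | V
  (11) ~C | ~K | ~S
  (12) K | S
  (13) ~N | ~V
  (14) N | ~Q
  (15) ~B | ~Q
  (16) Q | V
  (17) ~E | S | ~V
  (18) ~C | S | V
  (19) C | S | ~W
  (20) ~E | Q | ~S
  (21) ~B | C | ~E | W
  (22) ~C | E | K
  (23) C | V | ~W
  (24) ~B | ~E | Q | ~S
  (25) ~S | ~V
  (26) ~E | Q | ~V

C = False, B = False, N = True, S = True, Q = True, K = False, V = False, W = False, E = False

Set C = False.
Set B = False.
  then (B | S) forces S = True.
  then (~S | ~V) forces V = False.
  then (Q | V) forces Q = True.
  then (C | V | ~W) forces W = False.
  then (N | ~Q) forces N = True.
  then (B | ~E | ~N) forces E = False.
Set K = False.
All clauses satisfied.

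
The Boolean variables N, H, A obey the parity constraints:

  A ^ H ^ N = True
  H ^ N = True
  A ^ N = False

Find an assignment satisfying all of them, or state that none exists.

N = False, H = True, A = False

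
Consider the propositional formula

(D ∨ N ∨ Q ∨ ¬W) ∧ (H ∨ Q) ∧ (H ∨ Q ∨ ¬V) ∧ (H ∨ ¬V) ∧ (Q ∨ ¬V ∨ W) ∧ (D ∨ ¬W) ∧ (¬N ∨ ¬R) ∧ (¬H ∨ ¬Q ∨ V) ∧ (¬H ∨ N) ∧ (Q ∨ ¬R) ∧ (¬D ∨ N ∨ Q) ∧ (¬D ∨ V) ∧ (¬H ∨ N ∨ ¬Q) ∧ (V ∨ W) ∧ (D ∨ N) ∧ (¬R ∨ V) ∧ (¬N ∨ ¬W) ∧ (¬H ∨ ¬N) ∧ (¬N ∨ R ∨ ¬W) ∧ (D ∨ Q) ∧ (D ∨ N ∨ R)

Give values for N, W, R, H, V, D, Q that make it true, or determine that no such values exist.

Unsatisfiable — no assignment works.

Case V = True:
  (H ∨ ¬V) forces H = True.
  (¬H ∨ N) forces N = True.
  Clause (¬H ∨ ¬N) is falsified — contradiction.
Case V = False:
  (¬D ∨ V) forces D = False.
  (D ∨ ¬W) forces W = False.
  Clause (V ∨ W) is falsified — contradiction.
Both cases fail, so the formula is unsatisfiable.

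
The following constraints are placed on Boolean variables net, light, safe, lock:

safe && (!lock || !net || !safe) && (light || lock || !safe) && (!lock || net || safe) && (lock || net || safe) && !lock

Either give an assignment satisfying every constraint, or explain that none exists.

net: True, light: True, safe: True, lock: False

Unit clause (safe) forces safe = True.
Unit clause (!lock) forces lock = False.
In (light || lock || !safe) only light is left, so light = True.
Set net = True.
Check each clause:
  (safe): safe holds.
  (!lock || !net || !safe): !lock holds.
  (light || lock || !safe): light holds.
  (!lock || net || safe): !lock holds.
  (lock || net || safe): net holds.
  (!lock): !lock holds.
All clauses satisfied.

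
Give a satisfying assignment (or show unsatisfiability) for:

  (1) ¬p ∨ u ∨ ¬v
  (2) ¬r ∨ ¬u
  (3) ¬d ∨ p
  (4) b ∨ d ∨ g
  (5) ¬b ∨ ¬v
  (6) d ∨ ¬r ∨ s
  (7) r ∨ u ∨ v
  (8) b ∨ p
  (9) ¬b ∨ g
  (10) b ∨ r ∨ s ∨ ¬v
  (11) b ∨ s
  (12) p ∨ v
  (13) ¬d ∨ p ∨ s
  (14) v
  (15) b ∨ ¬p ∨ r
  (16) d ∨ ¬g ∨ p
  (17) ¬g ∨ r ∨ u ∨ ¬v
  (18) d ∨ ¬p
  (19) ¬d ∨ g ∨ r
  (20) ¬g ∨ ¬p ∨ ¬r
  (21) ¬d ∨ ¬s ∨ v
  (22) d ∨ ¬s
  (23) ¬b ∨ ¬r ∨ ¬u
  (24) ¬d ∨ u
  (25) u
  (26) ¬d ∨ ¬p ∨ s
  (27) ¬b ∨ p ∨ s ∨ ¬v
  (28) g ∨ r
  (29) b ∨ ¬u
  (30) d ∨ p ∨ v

Case v = True:
  (¬b ∨ ¬v) forces b = False.
  (b ∨ p) forces p = True.
  (¬p ∨ u ∨ ¬v) forces u = True.
  Clause (b ∨ ¬u) is falsified — contradiction.
Case v = False:
  Clause (v) is falsified — contradiction.
Both cases fail, so the formula is unsatisfiable.

The formula is unsatisfiable.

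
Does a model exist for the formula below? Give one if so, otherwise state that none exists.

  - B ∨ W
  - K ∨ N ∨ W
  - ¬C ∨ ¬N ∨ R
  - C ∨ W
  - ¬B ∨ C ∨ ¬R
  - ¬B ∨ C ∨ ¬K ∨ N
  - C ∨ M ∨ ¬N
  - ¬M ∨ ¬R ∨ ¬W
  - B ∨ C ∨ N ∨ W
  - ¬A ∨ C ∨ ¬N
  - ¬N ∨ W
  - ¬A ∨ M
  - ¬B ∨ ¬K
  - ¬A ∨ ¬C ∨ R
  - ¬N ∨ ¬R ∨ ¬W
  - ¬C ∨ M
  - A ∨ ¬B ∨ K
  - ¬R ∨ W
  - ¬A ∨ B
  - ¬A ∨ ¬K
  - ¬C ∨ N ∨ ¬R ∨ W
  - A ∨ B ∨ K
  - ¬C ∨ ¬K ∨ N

M=F; K=T; A=F; N=F; R=T; B=F; C=F; W=T

Set M = False.
  then (¬A ∨ M) forces A = False.
  then (¬C ∨ M) forces C = False.
  then (C ∨ W) forces W = True.
  then (C ∨ M ∨ ¬N) forces N = False.
Try K = False:
  (A ∨ ¬B ∨ K) forces B = False.
  clause (A ∨ B ∨ K) is falsified — backtrack.
So K = True.
  then (¬B ∨ C ∨ ¬K ∨ N) forces B = False.
Set R = True.
All clauses satisfied.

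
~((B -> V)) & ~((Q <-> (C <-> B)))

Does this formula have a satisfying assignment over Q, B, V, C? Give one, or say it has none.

Q = True; B = True; V = False; C = False

  ~((B -> V)) = True
    B -> V = False
  ~((Q <-> (C <-> B))) = True
    Q <-> (C <-> B) = False
      C <-> B = False
Both conjuncts True, so the formula holds.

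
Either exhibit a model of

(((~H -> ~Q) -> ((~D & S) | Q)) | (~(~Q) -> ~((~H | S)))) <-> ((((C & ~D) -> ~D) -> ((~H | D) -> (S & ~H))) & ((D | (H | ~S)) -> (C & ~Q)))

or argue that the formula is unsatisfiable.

Q=F, D=F, C=T, S=F, H=T

  (((~H -> ~Q) -> ((~D & S) | Q)) | (~(~Q) -> ~((~H | S)))) <-> ((((C & ~D) -> ~D) -> ((~H | D) -> (S & ~H))) & ((D | (H | ~S)) -> (C & ~Q))) = True
    ((~H -> ~Q) -> ((~D & S) | Q)) | (~(~Q) -> ~((~H | S))) = True
      (~H -> ~Q) -> ((~D & S) | Q) = False
        ~H -> ~Q = True
          ~H = False
          ~Q = True
        (~D & S) | Q = False
          ~D & S = False
            ~D = True
      ~(~Q) -> ~((~H | S)) = True
        ~(~Q) = False
          ~Q = True
        ~((~H | S)) = True
          ~H | S = False
            ~H = False
    (((C & ~D) -> ~D) -> ((~H | D) -> (S & ~H))) & ((D | (H | ~S)) -> (C & ~Q)) = True
      ((C & ~D) -> ~D) -> ((~H | D) -> (S & ~H)) = True
        (C & ~D) -> ~D = True
          C & ~D = True
            ~D = True
          ~D = True
        (~H | D) -> (S & ~H) = True
          ~H | D = False
            ~H = False
          S & ~H = False
            ~H = False
      (D | (H | ~S)) -> (C & ~Q) = True
        D | (H | ~S) = True
          H | ~S = True
            ~S = True
        C & ~Q = True
          ~Q = True
The formula evaluates to True.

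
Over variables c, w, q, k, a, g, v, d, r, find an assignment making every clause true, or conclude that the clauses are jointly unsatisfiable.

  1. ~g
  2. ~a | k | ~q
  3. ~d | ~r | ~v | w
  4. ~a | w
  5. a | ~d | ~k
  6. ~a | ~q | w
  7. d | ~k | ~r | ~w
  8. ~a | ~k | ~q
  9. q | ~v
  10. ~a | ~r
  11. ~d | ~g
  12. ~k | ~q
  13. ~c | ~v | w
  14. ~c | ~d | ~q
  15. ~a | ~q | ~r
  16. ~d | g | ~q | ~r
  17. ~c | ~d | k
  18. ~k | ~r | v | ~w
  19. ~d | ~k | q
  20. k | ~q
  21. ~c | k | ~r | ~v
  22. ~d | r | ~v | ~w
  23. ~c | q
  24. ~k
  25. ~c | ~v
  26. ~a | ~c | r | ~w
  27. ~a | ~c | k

c = False, w = False, q = False, k = False, a = False, g = False, v = False, d = False, r = False

Unit clause (~g) forces g = False.
Unit clause (~k) forces k = False.
In (k | ~q) only ~q is left, so q = False.
In (~c | q) only ~c is left, so c = False.
In (q | ~v) only ~v is left, so v = False.
Set w = False.
  then (~a | w) forces a = False.
Set d = False.
Set r = False.
All clauses satisfied.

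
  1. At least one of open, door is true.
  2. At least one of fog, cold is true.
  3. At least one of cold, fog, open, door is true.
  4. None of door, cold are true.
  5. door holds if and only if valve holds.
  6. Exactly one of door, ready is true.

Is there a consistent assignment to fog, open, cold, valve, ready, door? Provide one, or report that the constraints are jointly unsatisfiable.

fog=T, open=T, cold=F, valve=F, ready=T, door=F

  (1) {open, door}: 1 true — at least one ✓
  (2) {fog, cold}: 1 true — at least one ✓
  (3) {cold, fog, open, door}: 2 true — at least one ✓
  (4) {door, cold}: 0 true — none ✓
  (5) door=F, valve=F — same ✓
  (6) {door, ready}: 1 true — exactly one ✓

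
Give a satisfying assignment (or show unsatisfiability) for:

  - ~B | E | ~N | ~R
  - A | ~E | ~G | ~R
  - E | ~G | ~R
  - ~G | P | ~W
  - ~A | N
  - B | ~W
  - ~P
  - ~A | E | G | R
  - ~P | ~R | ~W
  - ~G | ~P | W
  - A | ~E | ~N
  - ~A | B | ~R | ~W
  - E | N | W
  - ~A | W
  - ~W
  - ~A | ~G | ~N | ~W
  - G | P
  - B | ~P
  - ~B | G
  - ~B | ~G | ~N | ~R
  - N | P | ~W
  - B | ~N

Unit clause (~P) forces P = False.
Unit clause (~W) forces W = False.
In (G | P) only G is left, so G = True.
In (~A | W) only ~A is left, so A = False.
Set N = True.
  then (A | ~E | ~N) forces E = False.
  then (B | ~N) forces B = True.
  then (~B | E | ~N | ~R) forces R = False.
All clauses satisfied.

N = True; E = False; R = False; B = True; G = True; W = False; A = False; P = False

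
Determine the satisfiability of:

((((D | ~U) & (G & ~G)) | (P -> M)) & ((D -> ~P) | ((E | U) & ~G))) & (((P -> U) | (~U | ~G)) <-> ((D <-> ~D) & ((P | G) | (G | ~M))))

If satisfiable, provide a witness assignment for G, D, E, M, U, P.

Unsatisfiable

The conjunct ((P -> U) | (~U | ~G)) <-> ((D <-> ~D) & ((P | G) | (G | ~M))) is unsatisfiable on its own:
  G = True: simplifies to ((P -> U) | ~U) <-> (D <-> ~D).
    U = True: simplifies to D <-> ~D.
      D = True: this becomes True <-> ~True = False.
      D = False: this becomes False <-> ~False = False.
    U = False: simplifies to D <-> ~D.
      D = True: this becomes True <-> ~True = False.
      D = False: this becomes False <-> ~False = False.
  G = False: simplifies to (D <-> ~D) & (P | ~M).
    D = True: the conjunct D <-> ~D becomes True <-> ~True = False.
    D = False: the conjunct D <-> ~D becomes False <-> ~False = False.
So the whole conjunction is unsatisfiable.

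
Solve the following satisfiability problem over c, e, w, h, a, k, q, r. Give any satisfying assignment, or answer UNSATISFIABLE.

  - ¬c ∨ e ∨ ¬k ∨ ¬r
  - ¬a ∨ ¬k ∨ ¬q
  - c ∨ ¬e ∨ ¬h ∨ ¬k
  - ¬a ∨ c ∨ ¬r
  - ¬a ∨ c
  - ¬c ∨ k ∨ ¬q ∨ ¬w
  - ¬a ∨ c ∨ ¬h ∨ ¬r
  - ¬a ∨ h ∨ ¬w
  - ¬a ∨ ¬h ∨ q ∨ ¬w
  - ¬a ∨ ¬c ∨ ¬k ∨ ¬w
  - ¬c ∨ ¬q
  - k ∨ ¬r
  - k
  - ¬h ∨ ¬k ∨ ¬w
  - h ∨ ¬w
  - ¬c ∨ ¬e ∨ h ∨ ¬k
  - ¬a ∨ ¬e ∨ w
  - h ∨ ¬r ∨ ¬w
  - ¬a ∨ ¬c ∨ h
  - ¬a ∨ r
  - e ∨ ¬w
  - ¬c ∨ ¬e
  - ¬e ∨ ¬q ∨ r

c=T, e=F, w=F, h=T, a=F, k=T, q=F, r=F

Unit clause (k) forces k = True.
Set c = True.
  then (¬c ∨ ¬q) forces q = False.
  then (¬c ∨ ¬e) forces e = False.
  then (¬c ∨ e ∨ ¬k ∨ ¬r) forces r = False.
  then (¬a ∨ r) forces a = False.
  then (e ∨ ¬w) forces w = False.
Set h = True.
All clauses satisfied.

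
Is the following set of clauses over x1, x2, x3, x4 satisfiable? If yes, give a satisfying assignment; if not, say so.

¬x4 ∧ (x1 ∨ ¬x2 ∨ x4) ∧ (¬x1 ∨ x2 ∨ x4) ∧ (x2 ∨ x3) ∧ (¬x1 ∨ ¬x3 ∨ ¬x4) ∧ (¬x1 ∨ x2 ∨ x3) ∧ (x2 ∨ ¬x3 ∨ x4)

Unit clause (¬x4) forces x4 = False.
Try x1 = False:
  (x1 ∨ ¬x2 ∨ x4) forces x2 = False.
  (x2 ∨ x3) forces x3 = True.
  clause (x2 ∨ ¬x3 ∨ x4) is falsified — backtrack.
So x1 = True.
  then (¬x1 ∨ x2 ∨ x4) forces x2 = True.
Set x3 = False.
All clauses satisfied.

x1 = True, x2 = True, x3 = False, x4 = False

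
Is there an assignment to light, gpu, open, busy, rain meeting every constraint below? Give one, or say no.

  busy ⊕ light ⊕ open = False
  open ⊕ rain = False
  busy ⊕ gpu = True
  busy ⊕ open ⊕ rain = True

light=F, gpu=F, open=T, busy=T, rain=T

busy ⊕ light ⊕ open = T ⊕ F ⊕ T = False ✓
open ⊕ rain = T ⊕ T = False ✓
busy ⊕ gpu = T ⊕ F = True ✓
busy ⊕ open ⊕ rain = T ⊕ T ⊕ T = True ✓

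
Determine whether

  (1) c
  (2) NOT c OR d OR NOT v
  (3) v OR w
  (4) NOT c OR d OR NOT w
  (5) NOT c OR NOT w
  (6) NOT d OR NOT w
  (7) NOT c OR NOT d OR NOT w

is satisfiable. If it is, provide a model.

c: True; d: True; v: True; w: False

Unit clause (c) forces c = True.
In (NOT c OR NOT w) only NOT w is left, so w = False.
In (v OR w) only v is left, so v = True.
In (NOT c OR d OR NOT v) only d is left, so d = True.
Check each clause:
  (c): c holds.
  (NOT c OR d OR NOT v): d holds.
  (v OR w): v holds.
  (NOT c OR d OR NOT w): d holds.
  (NOT c OR NOT w): NOT w holds.
  (NOT d OR NOT w): NOT w holds.
  (NOT c OR NOT d OR NOT w): NOT w holds.
All clauses satisfied.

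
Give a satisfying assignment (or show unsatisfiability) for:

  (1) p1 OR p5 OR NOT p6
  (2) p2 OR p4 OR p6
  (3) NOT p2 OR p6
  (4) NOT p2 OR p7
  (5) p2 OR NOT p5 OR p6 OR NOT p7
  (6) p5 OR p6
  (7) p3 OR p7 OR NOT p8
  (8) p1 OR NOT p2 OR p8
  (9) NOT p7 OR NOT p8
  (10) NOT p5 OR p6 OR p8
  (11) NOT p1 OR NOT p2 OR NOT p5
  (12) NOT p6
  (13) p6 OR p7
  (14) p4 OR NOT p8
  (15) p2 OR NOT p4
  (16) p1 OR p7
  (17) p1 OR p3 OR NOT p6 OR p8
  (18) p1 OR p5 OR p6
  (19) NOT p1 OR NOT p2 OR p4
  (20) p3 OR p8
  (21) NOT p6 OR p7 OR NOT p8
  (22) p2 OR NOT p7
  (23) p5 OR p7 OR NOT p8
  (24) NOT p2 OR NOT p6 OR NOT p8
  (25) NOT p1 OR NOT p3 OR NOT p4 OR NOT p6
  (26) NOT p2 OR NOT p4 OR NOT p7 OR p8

No satisfying assignment exists.

Case p6 = True:
  Clause (NOT p6) is falsified — contradiction.
Case p6 = False:
  (NOT p2 OR p6) forces p2 = False.
  (p2 OR p4 OR p6) forces p4 = True.
  Clause (p2 OR NOT p4) is falsified — contradiction.
Both cases fail, so the formula is unsatisfiable.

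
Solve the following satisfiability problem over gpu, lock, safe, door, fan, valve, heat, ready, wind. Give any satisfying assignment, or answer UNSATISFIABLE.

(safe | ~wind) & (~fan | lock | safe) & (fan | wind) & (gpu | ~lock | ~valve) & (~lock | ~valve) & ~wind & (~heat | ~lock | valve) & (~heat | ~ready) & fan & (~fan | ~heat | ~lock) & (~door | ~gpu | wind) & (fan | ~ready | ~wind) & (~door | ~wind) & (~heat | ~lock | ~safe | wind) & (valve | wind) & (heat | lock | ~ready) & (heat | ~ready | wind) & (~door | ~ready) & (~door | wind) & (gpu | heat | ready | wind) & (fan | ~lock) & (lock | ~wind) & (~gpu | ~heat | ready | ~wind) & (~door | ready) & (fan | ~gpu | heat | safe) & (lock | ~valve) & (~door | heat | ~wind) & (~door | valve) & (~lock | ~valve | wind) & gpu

Unsatisfiable — no assignment works.

Case valve = True:
  (~lock | ~valve) forces lock = False.
  Clause (lock | ~valve) is falsified — contradiction.
Case valve = False:
  (~wind) forces wind = False.
  Clause (valve | wind) is falsified — contradiction.
Both cases fail, so the formula is unsatisfiable.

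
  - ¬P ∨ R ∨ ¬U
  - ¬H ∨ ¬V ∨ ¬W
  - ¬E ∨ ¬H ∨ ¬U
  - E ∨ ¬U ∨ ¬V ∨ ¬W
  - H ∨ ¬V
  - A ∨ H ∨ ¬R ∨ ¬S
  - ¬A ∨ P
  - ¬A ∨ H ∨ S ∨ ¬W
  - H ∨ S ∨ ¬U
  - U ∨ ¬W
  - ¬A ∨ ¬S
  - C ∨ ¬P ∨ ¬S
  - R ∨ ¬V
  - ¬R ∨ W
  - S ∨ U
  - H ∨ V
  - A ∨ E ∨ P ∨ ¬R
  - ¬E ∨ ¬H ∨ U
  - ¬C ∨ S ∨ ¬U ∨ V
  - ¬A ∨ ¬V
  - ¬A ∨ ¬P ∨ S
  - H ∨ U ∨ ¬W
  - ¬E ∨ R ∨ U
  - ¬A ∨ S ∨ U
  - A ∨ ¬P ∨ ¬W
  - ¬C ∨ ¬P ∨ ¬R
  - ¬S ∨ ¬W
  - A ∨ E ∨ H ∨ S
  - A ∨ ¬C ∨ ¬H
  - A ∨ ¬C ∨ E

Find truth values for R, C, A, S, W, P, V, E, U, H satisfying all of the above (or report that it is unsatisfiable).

Set R = False.
  then (R ∨ ¬V) forces V = False.
  then (H ∨ V) forces H = True.
Set C = False.
Try A = True:
  (¬A ∨ P) forces P = True.
  (¬P ∨ R ∨ ¬U) forces U = False.
  (U ∨ ¬W) forces W = False.
  (¬A ∨ ¬S) forces S = False.
  clause (S ∨ U) is falsified — backtrack.
So A = False.
Set S = False.
  then (S ∨ U) forces U = True.
  then (¬P ∨ R ∨ ¬U) forces P = False.
  then (¬E ∨ ¬H ∨ ¬U) forces E = False.
Set W = True.
All clauses satisfied.

R = False, C = False, A = False, S = False, W = True, P = False, V = False, E = False, U = True, H = True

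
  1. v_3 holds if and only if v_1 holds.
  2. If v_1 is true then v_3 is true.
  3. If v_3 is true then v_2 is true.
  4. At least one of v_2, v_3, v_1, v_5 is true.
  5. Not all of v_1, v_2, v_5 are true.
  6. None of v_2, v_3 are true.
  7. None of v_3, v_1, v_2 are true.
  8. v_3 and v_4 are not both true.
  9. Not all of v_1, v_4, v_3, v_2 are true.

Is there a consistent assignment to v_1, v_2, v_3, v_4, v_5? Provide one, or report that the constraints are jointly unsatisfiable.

v_1=F; v_2=F; v_3=F; v_4=T; v_5=T

  (1) v_3=F, v_1=F — same ✓
  (2) v_1=F ⇒ v_3: vacuous ✓
  (3) v_3=F ⇒ v_2: vacuous ✓
  (4) {v_2, v_3, v_1, v_5}: 1 true — at least one ✓
  (5) {v_1, v_2, v_5}: 1/3 true — not all ✓
  (6) {v_2, v_3}: 0 true — none ✓
  (7) {v_3, v_1, v_2}: 0 true — none ✓
  (8) v_3=F, v_4=T — not both ✓
  (9) {v_1, v_4, v_3, v_2}: 1/4 true — not all ✓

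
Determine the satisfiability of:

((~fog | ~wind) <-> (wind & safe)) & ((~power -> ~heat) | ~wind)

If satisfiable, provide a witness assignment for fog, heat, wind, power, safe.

fog = False, heat = False, wind = True, power = False, safe = True

  (~fog | ~wind) <-> (wind & safe) = True
    ~fog | ~wind = True
      ~fog = True
      ~wind = False
    wind & safe = True
  (~power -> ~heat) | ~wind = True
    ~power -> ~heat = True
      ~power = True
      ~heat = True
    ~wind = False
Both conjuncts True, so the formula holds.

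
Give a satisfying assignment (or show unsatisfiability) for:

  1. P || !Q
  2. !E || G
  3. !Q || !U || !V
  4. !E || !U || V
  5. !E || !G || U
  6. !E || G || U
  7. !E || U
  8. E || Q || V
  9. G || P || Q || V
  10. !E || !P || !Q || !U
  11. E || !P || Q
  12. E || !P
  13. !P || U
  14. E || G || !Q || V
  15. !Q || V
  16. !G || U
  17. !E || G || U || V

Set U = True.
Try Q = True:
  (P || !Q) forces P = True.
  (!Q || !U || !V) forces V = False.
  clause (!Q || V) is falsified — backtrack.
So Q = False.
Set V = True.
Set G = True.
Set P = True.
  then (E || !P || Q) forces E = True.
All clauses satisfied.

U = True, Q = False, V = True, G = True, P = True, E = True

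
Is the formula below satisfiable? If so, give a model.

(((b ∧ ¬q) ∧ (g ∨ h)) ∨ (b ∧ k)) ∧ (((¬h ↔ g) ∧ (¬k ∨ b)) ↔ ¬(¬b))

k=T, g=T, h=F, q=F, b=T

  ((b ∧ ¬q) ∧ (g ∨ h)) ∨ (b ∧ k) = True
    (b ∧ ¬q) ∧ (g ∨ h) = True
      b ∧ ¬q = True
        ¬q = True
      g ∨ h = True
    b ∧ k = True
  ((¬h ↔ g) ∧ (¬k ∨ b)) ↔ ¬(¬b) = True
    (¬h ↔ g) ∧ (¬k ∨ b) = True
      ¬h ↔ g = True
        ¬h = True
      ¬k ∨ b = True
        ¬k = False
    ¬(¬b) = True
      ¬b = False
Both conjuncts True, so the formula holds.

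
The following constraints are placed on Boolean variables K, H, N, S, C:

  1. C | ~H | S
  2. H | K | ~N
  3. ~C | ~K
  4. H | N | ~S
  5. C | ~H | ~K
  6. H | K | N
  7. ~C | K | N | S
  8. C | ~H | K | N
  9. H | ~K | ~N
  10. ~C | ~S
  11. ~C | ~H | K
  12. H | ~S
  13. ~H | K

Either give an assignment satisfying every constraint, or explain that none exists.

Try K = False:
  (~H | K) forces H = False.
  (H | K | ~N) forces N = False.
  clause (H | K | N) is falsified — backtrack.
So K = True.
  then (~C | ~K) forces C = False.
  then (C | ~H | ~K) forces H = False.
  then (H | ~K | ~N) forces N = False.
  then (H | ~S) forces S = False.
All clauses satisfied.

K=T, H=F, N=F, S=F, C=F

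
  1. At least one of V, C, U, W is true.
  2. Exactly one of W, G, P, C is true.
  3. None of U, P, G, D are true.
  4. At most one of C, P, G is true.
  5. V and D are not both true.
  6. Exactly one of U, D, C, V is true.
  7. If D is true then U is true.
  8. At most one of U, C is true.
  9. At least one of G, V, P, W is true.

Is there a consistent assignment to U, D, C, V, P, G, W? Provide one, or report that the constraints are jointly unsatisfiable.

U=F; D=F; C=F; V=T; P=F; G=F; W=T

  (1) {V, C, U, W}: 2 true — at least one ✓
  (2) {W, G, P, C}: 1 true — exactly one ✓
  (3) {U, P, G, D}: 0 true — none ✓
  (4) {C, P, G}: 0 true — at most one ✓
  (5) V=T, D=F — not both ✓
  (6) {U, D, C, V}: 1 true — exactly one ✓
  (7) D=F ⇒ U: vacuous ✓
  (8) {U, C}: 0 true — at most one ✓
  (9) {G, V, P, W}: 2 true — at least one ✓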